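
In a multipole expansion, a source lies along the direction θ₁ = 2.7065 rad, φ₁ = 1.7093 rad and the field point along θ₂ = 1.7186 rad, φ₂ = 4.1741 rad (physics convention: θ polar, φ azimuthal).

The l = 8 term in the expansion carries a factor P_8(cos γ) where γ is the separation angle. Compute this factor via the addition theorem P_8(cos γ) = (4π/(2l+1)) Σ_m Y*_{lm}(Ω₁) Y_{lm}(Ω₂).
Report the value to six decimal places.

Term-by-term m-sum for l=8 (normalisation 4π/17 = 0.739198):
  [-8]  conj(Y_{8,-8})(Ω₁) = 0.00023 + 0.00046j ; Y_{8,-8}(Ω₂) = -0.18650 - 0.43375j ; Δ = 0.00016 - 0.00019j
  [-7]  conj(Y_{8,-7})(Ω₁) = -0.00364 + 0.00250j ; Y_{8,-7}(Ω₂) = 0.16485 - 0.22780j ; Δ = -0.00003 + 0.00124j
  [-6]  conj(Y_{8,-6})(Ω₁) = -0.01613 - 0.01767j ; Y_{8,-6}(Ω₂) = -0.23687 - 0.02093j ; Δ = 0.00345 + 0.00452j
  [-5]  conj(Y_{8,-5})(Ω₁) = 0.05847 - 0.07048j ; Y_{8,-5}(Ω₂) = -0.13193 - 0.27300j ; Δ = -0.02695 - 0.00666j
  [-4]  conj(Y_{8,-4})(Ω₁) = 0.21407 + 0.13243j ; Y_{8,-4}(Ω₂) = -0.08311 + 0.12620j ; Δ = -0.03450 + 0.01601j
  [-3]  conj(Y_{8,-3})(Ω₁) = -0.19136 + 0.43373j ; Y_{8,-3}(Ω₂) = -0.30521 - 0.01346j ; Δ = 0.06424 - 0.12980j
  [-2]  conj(Y_{8,-2})(Ω₁) = -0.49371 - 0.14037j ; Y_{8,-2}(Ω₂) = 0.05241 + 0.09726j ; Δ = -0.01222 - 0.05537j
  [-1]  conj(Y_{8,-1})(Ω₁) = 0.00934 - 0.06698j ; Y_{8,-1}(Ω₂) = -0.15612 + 0.26145j ; Δ = 0.01605 + 0.01290j
  [+0]  conj(Y_{8,0})(Ω₁) = -0.47180 + 0.00000j ; Y_{8,0}(Ω₂) = 0.09825 + 0.00000j ; Δ = -0.04635 + 0.00000j
  [+1]  conj(Y_{8,1})(Ω₁) = -0.00934 - 0.06698j ; Y_{8,1}(Ω₂) = 0.15612 + 0.26145j ; Δ = 0.01605 - 0.01290j
  [+2]  conj(Y_{8,2})(Ω₁) = -0.49371 + 0.14037j ; Y_{8,2}(Ω₂) = 0.05241 - 0.09726j ; Δ = -0.01222 + 0.05537j
  [+3]  conj(Y_{8,3})(Ω₁) = 0.19136 + 0.43373j ; Y_{8,3}(Ω₂) = 0.30521 - 0.01346j ; Δ = 0.06424 + 0.12980j
  [+4]  conj(Y_{8,4})(Ω₁) = 0.21407 - 0.13243j ; Y_{8,4}(Ω₂) = -0.08311 - 0.12620j ; Δ = -0.03450 - 0.01601j
  [+5]  conj(Y_{8,5})(Ω₁) = -0.05847 - 0.07048j ; Y_{8,5}(Ω₂) = 0.13193 - 0.27300j ; Δ = -0.02695 + 0.00666j
  [+6]  conj(Y_{8,6})(Ω₁) = -0.01613 + 0.01767j ; Y_{8,6}(Ω₂) = -0.23687 + 0.02093j ; Δ = 0.00345 - 0.00452j
  [+7]  conj(Y_{8,7})(Ω₁) = 0.00364 + 0.00250j ; Y_{8,7}(Ω₂) = -0.16485 - 0.22780j ; Δ = -0.00003 - 0.00124j
  [+8]  conj(Y_{8,8})(Ω₁) = 0.00023 - 0.00046j ; Y_{8,8}(Ω₂) = -0.18650 + 0.43375j ; Δ = 0.00016 + 0.00019j
Σ over m = -0.02596 - 0.00000j; ×(4π/17) → -0.01919 - 0.00000j. Real part: -0.019192

-0.019192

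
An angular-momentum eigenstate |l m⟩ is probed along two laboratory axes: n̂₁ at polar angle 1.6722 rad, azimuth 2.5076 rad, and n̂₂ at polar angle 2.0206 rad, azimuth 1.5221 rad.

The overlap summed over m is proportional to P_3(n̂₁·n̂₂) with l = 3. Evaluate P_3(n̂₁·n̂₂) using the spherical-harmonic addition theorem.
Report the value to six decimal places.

-0.417054

Summing Y*_{l m}(θ₁,φ₁)·Y_{l m}(θ₂,φ₂) over m ∈ [−3, 3]; prefactor 4π/(2·3+1) = 1.795196:
  m=-3: +0.133585+0.388502i × -0.044355+0.301451i = -0.123039+0.023037i  (running Σ = -0.123039+0.023037i)
  m=-2: -0.030535+0.097737i × +0.358640+0.035040i = -0.014376+0.033982i  (running Σ = -0.137415+0.057020i)
  m=-1: +0.245766-0.180699i × -0.000776+0.015928i = +0.002687+0.004055i  (running Σ = -0.134728+0.061075i)
  m=0: +0.111394-0.000000i × +0.333396+0.000000i = +0.037138+0.000000i  (running Σ = -0.097589+0.061075i)
  m=1: -0.245766-0.180699i × +0.000776+0.015928i = +0.002687-0.004055i  (running Σ = -0.094902+0.057020i)
  m=2: -0.030535-0.097737i × +0.358640-0.035040i = -0.014376-0.033982i  (running Σ = -0.109277+0.023037i)
  m=3: -0.133585+0.388502i × +0.044355+0.301451i = -0.123039-0.023037i  (running Σ = -0.232317+0.000000i)
Σ over m = -0.232317+0.000000i; ×(4π/7) → -0.417054+0.000000i. Real part: -0.417054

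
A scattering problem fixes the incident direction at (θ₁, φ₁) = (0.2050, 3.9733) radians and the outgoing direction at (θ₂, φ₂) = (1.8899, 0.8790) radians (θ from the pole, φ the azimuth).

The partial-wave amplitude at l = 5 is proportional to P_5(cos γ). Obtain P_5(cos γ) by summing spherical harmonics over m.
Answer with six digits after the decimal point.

-0.089351

Expand P_5 via completeness: Σ_{m} conj(Y_{5,m}) at Ω₁ times Y_{5,m} at Ω₂ —
  term(m=-5) = -0.00006 + 0.00001j   from Y*(Ω₁)=0.00009 + 0.00014j, Y(Ω₂)=-0.11180 + 0.34033j
  term(m=-4) = -0.00091 + 0.00017j   from Y*(Ω₁)=-0.00243 - 0.00045j, Y(Ω₂)=0.34835 - 0.13688j
  term(m=-3) = 0.00075 - 0.00011j   from Y*(Ω₁)=0.01777 - 0.01341j, Y(Ω₂)=0.02962 + 0.01636j
  term(m=-2) = 0.04337 - 0.00411j   from Y*(Ω₁)=-0.01193 + 0.12842j, Y(Ω₂)=-0.06287 - 0.33192j
  term(m=-1) = 0.02375 - 0.00112j   from Y*(Ω₁)=-0.30198 - 0.33132j, Y(Ω₂)=-0.03384 + 0.04085j
  term(m=+0) = -0.21204 + 0.00000j   from Y*(Ω₁)=0.66269 + 0.00000j, Y(Ω₂)=-0.31997 + 0.00000j
  term(m=+1) = 0.02375 + 0.00112j   from Y*(Ω₁)=0.30198 - 0.33132j, Y(Ω₂)=0.03384 + 0.04085j
  term(m=+2) = 0.04337 + 0.00411j   from Y*(Ω₁)=-0.01193 - 0.12842j, Y(Ω₂)=-0.06287 + 0.33192j
  term(m=+3) = 0.00075 + 0.00011j   from Y*(Ω₁)=-0.01777 - 0.01341j, Y(Ω₂)=-0.02962 + 0.01636j
  term(m=+4) = -0.00091 - 0.00017j   from Y*(Ω₁)=-0.00243 + 0.00045j, Y(Ω₂)=0.34835 + 0.13688j
  term(m=+5) = -0.00006 - 0.00001j   from Y*(Ω₁)=-0.00009 + 0.00014j, Y(Ω₂)=0.11180 + 0.34033j
Accumulated sum -0.07821 - 0.00000j; after 4π/(2l+1) scaling, -0.08935 - 0.00000j ⇒ P_5 = -0.089351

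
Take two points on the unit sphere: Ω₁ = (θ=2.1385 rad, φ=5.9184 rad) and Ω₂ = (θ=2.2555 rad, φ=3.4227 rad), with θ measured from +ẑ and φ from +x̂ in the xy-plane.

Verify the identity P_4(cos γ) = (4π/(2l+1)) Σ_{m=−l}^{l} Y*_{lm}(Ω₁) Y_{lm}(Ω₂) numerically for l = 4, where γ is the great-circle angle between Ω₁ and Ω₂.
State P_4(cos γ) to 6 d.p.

Addition theorem: P_4(cos γ) = (4π/9) Σ_m Y*_{lm}(Ω₁) Y_{lm}(Ω₂), m = −4…4:
  [-4]  conj(Y_{4,-4})(Ω₁) = 0.02492 - 0.22224j ; Y_{4,-4}(Ω₂) = 0.06878 - 0.14371j ; Δ = -0.03022 - 0.01887j
  [-3]  conj(Y_{4,-3})(Ω₁) = -0.18500 + 0.35846j ; Y_{4,-3}(Ω₂) = 0.24466 - 0.27478j ; Δ = 0.05324 + 0.13854j
  [-2]  conj(Y_{4,-2})(Ω₁) = 0.18150 - 0.16229j ; Y_{4,-2}(Ω₂) = 0.30566 - 0.19258j ; Δ = 0.02422 - 0.08456j
  [-1]  conj(Y_{4,-1})(Ω₁) = 0.19559 - 0.07469j ; Y_{4,-1}(Ω₂) = -0.04456 + 0.01287j ; Δ = -0.00775 + 0.00584j
  [+0]  conj(Y_{4,0})(Ω₁) = -0.29069 + 0.00000j ; Y_{4,0}(Ω₂) = -0.35967 + 0.00000j ; Δ = 0.10455 + 0.00000j
  [+1]  conj(Y_{4,1})(Ω₁) = -0.19559 - 0.07469j ; Y_{4,1}(Ω₂) = 0.04456 + 0.01287j ; Δ = -0.00775 - 0.00584j
  [+2]  conj(Y_{4,2})(Ω₁) = 0.18150 + 0.16229j ; Y_{4,2}(Ω₂) = 0.30566 + 0.19258j ; Δ = 0.02422 + 0.08456j
  [+3]  conj(Y_{4,3})(Ω₁) = 0.18500 + 0.35846j ; Y_{4,3}(Ω₂) = -0.24466 - 0.27478j ; Δ = 0.05324 - 0.13854j
  [+4]  conj(Y_{4,4})(Ω₁) = 0.02492 + 0.22224j ; Y_{4,4}(Ω₂) = 0.06878 + 0.14371j ; Δ = -0.03022 + 0.01887j
Total Σ_m = 0.18352 + 0.00000j. Multiply by 1.396263: 0.25624 + 0.00000j. P_4(cos γ) = 0.256242

0.256242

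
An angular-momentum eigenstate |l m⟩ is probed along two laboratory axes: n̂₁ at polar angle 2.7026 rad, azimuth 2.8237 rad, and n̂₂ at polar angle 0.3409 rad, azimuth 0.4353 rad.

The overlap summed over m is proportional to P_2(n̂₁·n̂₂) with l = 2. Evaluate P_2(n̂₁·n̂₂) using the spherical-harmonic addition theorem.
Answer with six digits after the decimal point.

Addition theorem: P_2(cos γ) = (4π/5) Σ_m Y*_{lm}(Ω₁) Y_{lm}(Ω₂), m = −2…2:
  term(m=-2) = +0.000194-0.003007i   from Y*(Ω₁)=+0.056145-0.041436i, Y(Ω₂)=+0.027822-0.033019i
  term(m=-1) = +0.052781-0.049486i   from Y*(Ω₁)=+0.282328-0.092901i, Y(Ω₂)=+0.220726-0.102649i
  term(m=+0) = +0.241434+0.000000i   from Y*(Ω₁)=+0.459858-0.000000i, Y(Ω₂)=+0.525020+0.000000i
  term(m=+1) = +0.052781+0.049486i   from Y*(Ω₁)=-0.282328-0.092901i, Y(Ω₂)=-0.220726-0.102649i
  term(m=+2) = +0.000194+0.003007i   from Y*(Ω₁)=+0.056145+0.041436i, Y(Ω₂)=+0.027822+0.033019i
Σ over m = +0.347384+0.000000i; ×(4π/5) → +0.873072+0.000000i. Real part: 0.873072

0.873072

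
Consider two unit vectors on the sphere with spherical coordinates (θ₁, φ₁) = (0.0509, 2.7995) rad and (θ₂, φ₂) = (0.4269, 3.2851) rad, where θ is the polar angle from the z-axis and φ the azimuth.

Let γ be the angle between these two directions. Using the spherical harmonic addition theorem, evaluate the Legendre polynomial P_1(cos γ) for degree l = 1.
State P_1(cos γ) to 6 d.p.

0.927706

Addition theorem: P_1(cos γ) = (4π/3) Σ_m Y*_{lm}(Ω₁) Y_{lm}(Ω₂), m = −1…1:
  m=-1: -0.01656 + 0.00590j × -0.14158 + 0.02046j = 0.00222 - 0.00117j  (running Σ = 0.00222 - 0.00117j)
  m=0: 0.48797 + 0.00000j × 0.44475 + 0.00000j = 0.21703 + 0.00000j  (running Σ = 0.21925 - 0.00117j)
  m=1: 0.01656 + 0.00590j × 0.14158 + 0.02046j = 0.00222 + 0.00117j  (running Σ = 0.22147 + 0.00000j)
Σ over m = 0.22147 + 0.00000j; ×(4π/3) → 0.92771 + 0.00000j. Real part: 0.927706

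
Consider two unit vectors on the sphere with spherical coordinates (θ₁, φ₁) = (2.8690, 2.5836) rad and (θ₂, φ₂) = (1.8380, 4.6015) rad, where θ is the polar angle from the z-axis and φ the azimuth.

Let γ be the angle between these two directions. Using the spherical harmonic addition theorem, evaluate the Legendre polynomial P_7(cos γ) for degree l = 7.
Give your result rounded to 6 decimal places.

Addition theorem: P_7(cos γ) = (4π/15) Σ_m Y*_{lm}(Ω₁) Y_{lm}(Ω₂), m = −7…7:
  term(m=-7) = (0.000000, -0.000020)   from Y*(Ω₁)=(0.000037, -0.000035), Y(Ω₂)=(0.272035, -0.277073)
  term(m=-6) = (0.000245, 0.000121)   from Y*(Ω₁)=(0.000672, -0.000141), Y(Ω₂)=(0.312892, 0.245522)
  term(m=-5) = (0.000130, -0.000102)   from Y*(Ω₁)=(0.005388, 0.001977), Y(Ω₂)=(0.015111, -0.024402)
  term(m=-4) = (0.002550, 0.011530)   from Y*(Ω₁)=(0.020653, 0.026546), Y(Ω₂)=(0.317118, 0.150673)
  term(m=-3) = (-0.012256, -0.002863)   from Y*(Ω₁)=(0.014411, 0.139169), Y(Ω₂)=(-0.029376, 0.085022)
  term(m=-2) = (-0.075928, 0.094552)   from Y*(Ω₁)=(-0.172699, 0.353166), Y(Ω₂)=(0.300905, 0.067850)
  term(m=-1) = (-0.036146, -0.075384)   from Y*(Ω₁)=(-0.535167, 0.334028), Y(Ω₂)=(-0.014665, 0.131708)
  term(m=+0) = (-0.063648, -0.000000)   from Y*(Ω₁)=(-0.217074, -0.000000), Y(Ω₂)=(0.293206, 0.000000)
  term(m=+1) = (-0.036146, 0.075384)   from Y*(Ω₁)=(0.535167, 0.334028), Y(Ω₂)=(0.014665, 0.131708)
  term(m=+2) = (-0.075928, -0.094552)   from Y*(Ω₁)=(-0.172699, -0.353166), Y(Ω₂)=(0.300905, -0.067850)
  term(m=+3) = (-0.012256, 0.002863)   from Y*(Ω₁)=(-0.014411, 0.139169), Y(Ω₂)=(0.029376, 0.085022)
  term(m=+4) = (0.002550, -0.011530)   from Y*(Ω₁)=(0.020653, -0.026546), Y(Ω₂)=(0.317118, -0.150673)
  term(m=+5) = (0.000130, 0.000102)   from Y*(Ω₁)=(-0.005388, 0.001977), Y(Ω₂)=(-0.015111, -0.024402)
  term(m=+6) = (0.000245, -0.000121)   from Y*(Ω₁)=(0.000672, 0.000141), Y(Ω₂)=(0.312892, -0.245522)
  term(m=+7) = (0.000000, 0.000020)   from Y*(Ω₁)=(-0.000037, -0.000035), Y(Ω₂)=(-0.272035, -0.277073)
Accumulated sum (-0.306459, -0.000000); after 4π/(2l+1) scaling, (-0.256739, -0.000000) ⇒ P_7 = -0.256739

-0.256739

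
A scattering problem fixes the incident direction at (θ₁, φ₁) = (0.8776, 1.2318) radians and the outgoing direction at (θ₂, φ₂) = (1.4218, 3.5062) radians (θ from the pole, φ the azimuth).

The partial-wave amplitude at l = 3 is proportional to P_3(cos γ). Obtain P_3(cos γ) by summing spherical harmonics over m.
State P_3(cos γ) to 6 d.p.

0.439163

Addition theorem: P_3(cos γ) = (4π/7) Σ_m Y*_{lm}(Ω₁) Y_{lm}(Ω₂), m = −3…3:
  term(m=-3) = (0.065719, -0.039395)   from Y*(Ω₁)=(-0.161506, -0.099868), Y(Ω₂)=(-0.185248, 0.358473)
  term(m=-2) = (-0.009336, 0.056563)   from Y*(Ω₁)=(-0.300938, 0.242359), Y(Ω₂)=(0.110636, -0.098854)
  term(m=-1) = (0.047641, 0.056149)   from Y*(Ω₁)=(0.086106, 0.244198), Y(Ω₂)=(0.265691, -0.101407)
  term(m=+0) = (0.036586, 0.000000)   from Y*(Ω₁)=(-0.228540, -0.000000), Y(Ω₂)=(-0.160086, 0.000000)
  term(m=+1) = (0.047641, -0.056149)   from Y*(Ω₁)=(-0.086106, 0.244198), Y(Ω₂)=(-0.265691, -0.101407)
  term(m=+2) = (-0.009336, -0.056563)   from Y*(Ω₁)=(-0.300938, -0.242359), Y(Ω₂)=(0.110636, 0.098854)
  term(m=+3) = (0.065719, 0.039395)   from Y*(Ω₁)=(0.161506, -0.099868), Y(Ω₂)=(0.185248, 0.358473)
Accumulated sum (0.244632, 0.000000); after 4π/(2l+1) scaling, (0.439163, 0.000000) ⇒ P_3 = 0.439163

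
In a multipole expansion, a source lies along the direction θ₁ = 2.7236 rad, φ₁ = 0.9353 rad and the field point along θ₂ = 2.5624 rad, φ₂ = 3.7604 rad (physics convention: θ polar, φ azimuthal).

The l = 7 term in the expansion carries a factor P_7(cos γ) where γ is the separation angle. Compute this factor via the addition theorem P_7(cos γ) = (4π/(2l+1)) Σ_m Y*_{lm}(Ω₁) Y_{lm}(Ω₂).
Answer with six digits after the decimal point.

Expand P_7 via completeness: Σ_{m} conj(Y_{7,m}) at Ω₁ times Y_{7,m} at Ω₂ —
  term(m=-7) = +0.000004-0.000005i   from Y*(Ω₁)=+0.000877+0.000237i, Y(Ω₂)=+0.002735-0.006833i
  term(m=-6) = -0.000104+0.000305i   from Y*(Ω₁)=-0.005990+0.004759i, Y(Ω₂)=+0.035419-0.022765i
  term(m=-5) = +0.000068-0.005824i   from Y*(Ω₁)=-0.001430-0.039841i, Y(Ω₂)=+0.145942+0.006946i
  term(m=-4) = +0.014453+0.045937i   from Y*(Ω₁)=+0.118129+0.080749i, Y(Ω₂)=+0.264555+0.208033i
  term(m=-3) = -0.100222-0.139994i   from Y*(Ω₁)=-0.332798+0.116113i, Y(Ω₂)=+0.137629+0.468674i
  term(m=-2) = +0.138239+0.101426i   from Y*(Ω₁)=+0.159222-0.515078i, Y(Ω₂)=-0.104011+0.300537i
  term(m=-1) = +0.062744+0.020549i   from Y*(Ω₁)=+0.190857+0.258766i, Y(Ω₂)=+0.167259-0.119107i
  term(m=+0) = +0.133100+0.000000i   from Y*(Ω₁)=+0.335938-0.000000i, Y(Ω₂)=+0.396205+0.000000i
  term(m=+1) = +0.062744-0.020549i   from Y*(Ω₁)=-0.190857+0.258766i, Y(Ω₂)=-0.167259-0.119107i
  term(m=+2) = +0.138239-0.101426i   from Y*(Ω₁)=+0.159222+0.515078i, Y(Ω₂)=-0.104011-0.300537i
  term(m=+3) = -0.100222+0.139994i   from Y*(Ω₁)=+0.332798+0.116113i, Y(Ω₂)=-0.137629+0.468674i
  term(m=+4) = +0.014453-0.045937i   from Y*(Ω₁)=+0.118129-0.080749i, Y(Ω₂)=+0.264555-0.208033i
  term(m=+5) = +0.000068+0.005824i   from Y*(Ω₁)=+0.001430-0.039841i, Y(Ω₂)=-0.145942+0.006946i
  term(m=+6) = -0.000104-0.000305i   from Y*(Ω₁)=-0.005990-0.004759i, Y(Ω₂)=+0.035419+0.022765i
  term(m=+7) = +0.000004+0.000005i   from Y*(Ω₁)=-0.000877+0.000237i, Y(Ω₂)=-0.002735-0.006833i
Σ over m = +0.363466+0.000000i; ×(4π/15) → +0.304496+0.000000i. Real part: 0.304496

0.304496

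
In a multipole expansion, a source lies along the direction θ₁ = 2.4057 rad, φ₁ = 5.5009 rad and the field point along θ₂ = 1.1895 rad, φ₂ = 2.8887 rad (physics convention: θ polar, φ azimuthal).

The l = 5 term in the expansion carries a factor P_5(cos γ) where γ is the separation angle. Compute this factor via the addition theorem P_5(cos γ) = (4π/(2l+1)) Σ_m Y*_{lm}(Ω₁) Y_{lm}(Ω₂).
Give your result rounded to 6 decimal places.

0.379504

Addition theorem: P_5(cos γ) = (4π/11) Σ_m Y*_{lm}(Ω₁) Y_{lm}(Ω₂), m = −5…5:
  term(m=-5) = 0.01780 + 0.00960j   from Y*(Ω₁)=-0.04542 + 0.04402j, Y(Ω₂)=-0.09643 - 0.30486j
  term(m=-4) = 0.04655 + 0.07648j   from Y*(Ω₁)=0.22085 + 0.00275j, Y(Ω₂)=0.21507 + 0.34363j
  term(m=-3) = 0.00049 + 0.02812j   from Y*(Ω₁)=-0.28912 - 0.29457j, Y(Ω₂)=-0.04945 - 0.04687j
  term(m=-2) = 0.05710 - 0.10160j   from Y*(Ω₁)=-0.00228 + 0.36693j, Y(Ω₂)=-0.27785 - 0.15388j
  term(m=-1) = -0.01043 + 0.00610j   from Y*(Ω₁)=-0.05379 + 0.05345j, Y(Ω₂)=0.15427 + 0.03987j
  term(m=+0) = 0.10918 + 0.00000j   from Y*(Ω₁)=0.38507 + 0.00000j, Y(Ω₂)=0.28352 + 0.00000j
  term(m=+1) = -0.01043 - 0.00610j   from Y*(Ω₁)=0.05379 + 0.05345j, Y(Ω₂)=-0.15427 + 0.03987j
  term(m=+2) = 0.05710 + 0.10160j   from Y*(Ω₁)=-0.00228 - 0.36693j, Y(Ω₂)=-0.27785 + 0.15388j
  term(m=+3) = 0.00049 - 0.02812j   from Y*(Ω₁)=0.28912 - 0.29457j, Y(Ω₂)=0.04945 - 0.04687j
  term(m=+4) = 0.04655 - 0.07648j   from Y*(Ω₁)=0.22085 - 0.00275j, Y(Ω₂)=0.21507 - 0.34363j
  term(m=+5) = 0.01780 - 0.00960j   from Y*(Ω₁)=0.04542 + 0.04402j, Y(Ω₂)=0.09643 - 0.30486j
Σ over m = 0.33220 + 0.00000j; ×(4π/11) → 0.37950 + 0.00000j. Real part: 0.379504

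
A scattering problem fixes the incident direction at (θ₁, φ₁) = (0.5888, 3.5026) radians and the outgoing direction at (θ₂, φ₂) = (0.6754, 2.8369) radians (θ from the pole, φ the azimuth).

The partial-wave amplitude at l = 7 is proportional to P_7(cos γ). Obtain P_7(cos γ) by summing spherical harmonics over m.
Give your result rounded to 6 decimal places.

Addition theorem: P_7(cos γ) = (4π/15) Σ_m Y*_{lm}(Ω₁) Y_{lm}(Ω₂), m = −7…7:
  term(m=-7) = -0.00001 - 0.00015j   from Y*(Ω₁)=0.00666 - 0.00470j, Y(Ω₂)=0.00995 - 0.01580j
  term(m=-6) = -0.00262 - 0.00300j   from Y*(Ω₁)=-0.02560 + 0.03780j, Y(Ω₂)=-0.02220 + 0.08434j
  term(m=-5) = -0.03691 - 0.00698j   from Y*(Ω₁)=0.03595 - 0.15067j, Y(Ω₂)=-0.01147 - 0.24223j
  term(m=-4) = -0.13286 + 0.06896j   from Y*(Ω₁)=0.04397 + 0.34498j, Y(Ω₂)=0.14841 + 0.40403j
  term(m=-3) = -0.08649 + 0.19044j   from Y*(Ω₁)=-0.22868 - 0.43105j, Y(Ω₂)=-0.26170 - 0.33949j
  term(m=-2) = 0.00350 + 0.01435j   from Y*(Ω₁)=0.22045 + 0.19414j, Y(Ω₂)=0.04122 + 0.02877j
  term(m=-1) = 0.06846 + 0.05376j   from Y*(Ω₁)=0.21527 + 0.08128j, Y(Ω₂)=0.36089 + 0.11349j
  term(m=+0) = 0.06682 + 0.00000j   from Y*(Ω₁)=-0.38054 + 0.00000j, Y(Ω₂)=-0.17558 + 0.00000j
  term(m=+1) = 0.06846 - 0.05376j   from Y*(Ω₁)=-0.21527 + 0.08128j, Y(Ω₂)=-0.36089 + 0.11349j
  term(m=+2) = 0.00350 - 0.01435j   from Y*(Ω₁)=0.22045 - 0.19414j, Y(Ω₂)=0.04122 - 0.02877j
  term(m=+3) = -0.08649 - 0.19044j   from Y*(Ω₁)=0.22868 - 0.43105j, Y(Ω₂)=0.26170 - 0.33949j
  term(m=+4) = -0.13286 - 0.06896j   from Y*(Ω₁)=0.04397 - 0.34498j, Y(Ω₂)=0.14841 - 0.40403j
  term(m=+5) = -0.03691 + 0.00698j   from Y*(Ω₁)=-0.03595 - 0.15067j, Y(Ω₂)=0.01147 - 0.24223j
  term(m=+6) = -0.00262 + 0.00300j   from Y*(Ω₁)=-0.02560 - 0.03780j, Y(Ω₂)=-0.02220 - 0.08434j
  term(m=+7) = -0.00001 + 0.00015j   from Y*(Ω₁)=-0.00666 - 0.00470j, Y(Ω₂)=-0.00995 - 0.01580j
Σ over m = -0.30702 + 0.00000j; ×(4π/15) → -0.25721 + 0.00000j. Real part: -0.257209

-0.257209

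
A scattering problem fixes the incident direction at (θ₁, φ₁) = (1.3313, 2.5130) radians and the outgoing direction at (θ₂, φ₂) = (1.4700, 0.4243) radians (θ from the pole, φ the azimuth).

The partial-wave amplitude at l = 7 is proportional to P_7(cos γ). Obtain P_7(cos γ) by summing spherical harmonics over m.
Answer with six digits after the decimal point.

-0.121864

Term-by-term m-sum for l=7 (normalisation 4π/15 = 0.837758):
  [-7]  conj(Y_{7,-7})(Ω₁) = +0.125424-0.388550i ; Y_{7,-7}(Ω₂) = -0.475463-0.082347i ; Δ = -0.091631+0.174413i
  [-6]  conj(Y_{7,-6})(Ω₁) = -0.301431+0.219761i ; Y_{7,-6}(Ω₂) = -0.151145-0.102473i ; Δ = +0.068079-0.002327i
  [-5]  conj(Y_{7,-5})(Ω₁) = -0.085236+0.000117i ; Y_{7,-5}(Ω₂) = +0.162546+0.264701i ; Δ = -0.013886-0.022543i
  [-4]  conj(Y_{7,-4})(Ω₁) = +0.284765+0.206417i ; Y_{7,-4}(Ω₂) = +0.026165+0.205891i ; Δ = -0.035049+0.064031i
  [-3]  conj(Y_{7,-3})(Ω₁) = -0.008203-0.025175i ; Y_{7,-3}(Ω₂) = +0.075037-0.244394i ; Δ = -0.006768+0.000116i
  [-2]  conj(Y_{7,-2})(Ω₁) = +0.100090-0.308621i ; Y_{7,-2}(Ω₂) = +0.143204-0.162554i ; Δ = -0.035834-0.060466i
  [-1]  conj(Y_{7,-1})(Ω₁) = -0.055489+0.040338i ; Y_{7,-1}(Ω₂) = -0.213321+0.096365i ; Δ = +0.007950-0.013952i
  [+0]  conj(Y_{7,0})(Ω₁) = -0.314122-0.000000i ; Y_{7,0}(Ω₂) = -0.219060+0.000000i ; Δ = +0.068812+0.000000i
  [+1]  conj(Y_{7,1})(Ω₁) = +0.055489+0.040338i ; Y_{7,1}(Ω₂) = +0.213321+0.096365i ; Δ = +0.007950+0.013952i
  [+2]  conj(Y_{7,2})(Ω₁) = +0.100090+0.308621i ; Y_{7,2}(Ω₂) = +0.143204+0.162554i ; Δ = -0.035834+0.060466i
  [+3]  conj(Y_{7,3})(Ω₁) = +0.008203-0.025175i ; Y_{7,3}(Ω₂) = -0.075037-0.244394i ; Δ = -0.006768-0.000116i
  [+4]  conj(Y_{7,4})(Ω₁) = +0.284765-0.206417i ; Y_{7,4}(Ω₂) = +0.026165-0.205891i ; Δ = -0.035049-0.064031i
  [+5]  conj(Y_{7,5})(Ω₁) = +0.085236+0.000117i ; Y_{7,5}(Ω₂) = -0.162546+0.264701i ; Δ = -0.013886+0.022543i
  [+6]  conj(Y_{7,6})(Ω₁) = -0.301431-0.219761i ; Y_{7,6}(Ω₂) = -0.151145+0.102473i ; Δ = +0.068079+0.002327i
  [+7]  conj(Y_{7,7})(Ω₁) = -0.125424-0.388550i ; Y_{7,7}(Ω₂) = +0.475463-0.082347i ; Δ = -0.091631-0.174413i
Accumulated sum -0.145465+0.000000i; after 4π/(2l+1) scaling, -0.121864+0.000000i ⇒ P_7 = -0.121864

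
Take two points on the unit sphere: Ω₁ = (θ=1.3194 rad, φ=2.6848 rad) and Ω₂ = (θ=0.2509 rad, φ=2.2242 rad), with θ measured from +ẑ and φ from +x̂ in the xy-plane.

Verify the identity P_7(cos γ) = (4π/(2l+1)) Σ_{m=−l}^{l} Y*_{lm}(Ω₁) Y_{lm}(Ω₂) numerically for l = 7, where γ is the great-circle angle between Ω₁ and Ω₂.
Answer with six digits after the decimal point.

0.126125

Addition theorem: P_7(cos γ) = (4π/15) Σ_m Y*_{lm}(Ω₁) Y_{lm}(Ω₂), m = −7…7:
  m=-7: Y*=+0.399235-0.022363i  Y=-0.000029-0.000004i  product -0.000012-0.000001i
  m=-6: Y*=-0.353796-0.149932i  Y=+0.000302-0.000298i  product -0.000152+0.000060i
  m=-5: Y*=-0.040017-0.046260i  Y=+0.000485+0.003846i  product +0.000159-0.000176i
  m=-4: Y*=+0.089445+0.341206i  Y=-0.021463-0.012517i  product +0.002351-0.008443i
  m=-3: Y*=+0.010737-0.052853i  Y=+0.104919-0.043056i  product -0.001149-0.006008i
  m=-2: Y*=+0.194967-0.252664i  Y=-0.091889+0.339954i  product +0.067979+0.089497i
  m=-1: Y*=-0.086617+0.042569i  Y=-0.388307-0.507200i  product +0.055225+0.027402i
  m=+0: Y*=-0.306766-0.000000i  Y=+0.320283+0.000000i  product -0.098252-0.000000i
  m=+1: Y*=+0.086617+0.042569i  Y=+0.388307-0.507200i  product +0.055225-0.027402i
  m=+2: Y*=+0.194967+0.252664i  Y=-0.091889-0.339954i  product +0.067979-0.089497i
  m=+3: Y*=-0.010737-0.052853i  Y=-0.104919-0.043056i  product -0.001149+0.006008i
  m=+4: Y*=+0.089445-0.341206i  Y=-0.021463+0.012517i  product +0.002351+0.008443i
  m=+5: Y*=+0.040017-0.046260i  Y=-0.000485+0.003846i  product +0.000159+0.000176i
  m=+6: Y*=-0.353796+0.149932i  Y=+0.000302+0.000298i  product -0.000152-0.000060i
  m=+7: Y*=-0.399235-0.022363i  Y=+0.000029-0.000004i  product -0.000012+0.000001i
Σ over m = +0.150551-0.000000i; ×(4π/15) → +0.126125-0.000000i. Real part: 0.126125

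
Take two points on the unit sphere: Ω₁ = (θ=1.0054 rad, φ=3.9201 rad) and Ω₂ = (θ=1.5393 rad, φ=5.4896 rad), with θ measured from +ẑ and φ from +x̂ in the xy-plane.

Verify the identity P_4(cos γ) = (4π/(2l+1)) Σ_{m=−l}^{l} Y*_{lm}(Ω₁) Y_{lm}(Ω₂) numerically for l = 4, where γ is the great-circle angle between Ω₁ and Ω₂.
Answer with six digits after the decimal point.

Addition theorem: P_4(cos γ) = (4π/9) Σ_m Y*_{lm}(Ω₁) Y_{lm}(Ω₂), m = −4…4:
  m=-4: Y*=-0.22487 + 0.00620j  Y=-0.44142 - 0.01446j  product 0.09935 + 0.00052j
  m=-3: Y*=0.27950 - 0.29130j  Y=-0.02851 + 0.02714j  product -0.00006 + 0.01589j
  m=-2: Y*=0.00332 + 0.24068j  Y=0.00543 - 0.33183j  product 0.07988 + 0.00021j
  m=-1: Y*=0.15097 + 0.14890j  Y=-0.03126 - 0.03177j  product 0.00001 - 0.00945j
  m=+0: Y*=-0.28852 + 0.00000j  Y=0.31421 + 0.00000j  product -0.09066 + 0.00000j
  m=+1: Y*=-0.15097 + 0.14890j  Y=0.03126 - 0.03177j  product 0.00001 + 0.00945j
  m=+2: Y*=0.00332 - 0.24068j  Y=0.00543 + 0.33183j  product 0.07988 - 0.00021j
  m=+3: Y*=-0.27950 - 0.29130j  Y=0.02851 + 0.02714j  product -0.00006 - 0.01589j
  m=+4: Y*=-0.22487 - 0.00620j  Y=-0.44142 + 0.01446j  product 0.09935 - 0.00052j
Accumulated sum 0.26771 + 0.00000j; after 4π/(2l+1) scaling, 0.37379 + 0.00000j ⇒ P_4 = 0.373790

0.373790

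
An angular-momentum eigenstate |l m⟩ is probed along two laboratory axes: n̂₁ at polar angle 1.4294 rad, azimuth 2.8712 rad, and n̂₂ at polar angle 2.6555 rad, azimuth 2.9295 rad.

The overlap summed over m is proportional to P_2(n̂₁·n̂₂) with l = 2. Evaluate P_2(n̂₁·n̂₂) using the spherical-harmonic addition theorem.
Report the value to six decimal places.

-0.329520

Summing Y*_{l m}(θ₁,φ₁)·Y_{l m}(θ₂,φ₂) over m ∈ [−2, 2]; prefactor 4π/(2·2+1) = 2.513274:
  m=-2: Y*=+0.324578-0.194908i  Y=+0.076834+0.034698i  product +0.031701-0.003713i
  m=-1: Y*=-0.103869+0.028791i  Y=+0.311958+0.067174i  product -0.034337+0.002004i
  m=+0: Y*=-0.296601-0.000000i  Y=+0.424278+0.000000i  product -0.125841-0.000000i
  m=+1: Y*=+0.103869+0.028791i  Y=-0.311958+0.067174i  product -0.034337-0.002004i
  m=+2: Y*=+0.324578+0.194908i  Y=+0.076834-0.034698i  product +0.031701+0.003713i
Σ over m = -0.131112+0.000000i; ×(4π/5) → -0.329520+0.000000i. Real part: -0.329520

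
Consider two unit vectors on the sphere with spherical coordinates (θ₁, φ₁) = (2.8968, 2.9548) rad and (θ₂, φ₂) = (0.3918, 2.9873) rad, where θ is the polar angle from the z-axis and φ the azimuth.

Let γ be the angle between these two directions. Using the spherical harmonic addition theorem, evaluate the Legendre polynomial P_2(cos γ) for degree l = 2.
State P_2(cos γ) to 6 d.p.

0.470046

Addition theorem: P_2(cos γ) = (4π/5) Σ_m Y*_{lm}(Ω₁) Y_{lm}(Ω₂), m = −2…2:
  m=-2: 0.02112 - 0.00828j × 0.05366 + 0.01711j = 0.00128 - 0.00008j  (running Σ = 0.00128 - 0.00008j)
  m=-1: 0.17849 - 0.03373j × -0.26941 - 0.04190j = -0.04950 + 0.00161j  (running Σ = -0.04822 + 0.00153j)
  m=0: 0.57521 + 0.00000j × 0.49282 + 0.00000j = 0.28347 + 0.00000j  (running Σ = 0.23525 + 0.00153j)
  m=1: -0.17849 - 0.03373j × 0.26941 - 0.04190j = -0.04950 - 0.00161j  (running Σ = 0.18575 - 0.00008j)
  m=2: 0.02112 + 0.00828j × 0.05366 - 0.01711j = 0.00128 + 0.00008j  (running Σ = 0.18703 - 0.00000j)
Σ over m = 0.18703 - 0.00000j; ×(4π/5) → 0.47005 - 0.00000j. Real part: 0.470046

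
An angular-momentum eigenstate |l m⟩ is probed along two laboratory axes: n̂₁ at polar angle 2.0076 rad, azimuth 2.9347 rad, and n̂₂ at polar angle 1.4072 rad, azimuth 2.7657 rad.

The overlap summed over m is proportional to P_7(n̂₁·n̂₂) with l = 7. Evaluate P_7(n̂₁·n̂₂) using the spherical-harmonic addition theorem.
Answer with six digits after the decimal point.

-0.286009

Term-by-term m-sum for l=7 (normalisation 4π/15 = 0.837758):
  [-7]  conj(Y_{7,-7})(Ω₁) = (-0.030654, 0.248884) ; Y_{7,-7}(Ω₂) = (0.397140, -0.222323) ; Δ = (0.043159, 0.105657)
  [-6]  conj(Y_{7,-6})(Ω₁) = (-0.141719, 0.414505) ; Y_{7,-6}(Ω₂) = (-0.177755, 0.217775) ; Δ = (-0.065078, -0.104543)
  [-5]  conj(Y_{7,-5})(Ω₁) = (-0.151924, 0.255567) ; Y_{7,-5}(Ω₂) = (-0.068283, 0.214149) ; Δ = (-0.044356, -0.049985)
  [-4]  conj(Y_{7,-4})(Ω₁) = (0.095364, -0.103766) ; Y_{7,-4}(Ω₂) = (-0.020202, -0.300057) ; Δ = (-0.033062, -0.026518)
  [-3]  conj(Y_{7,-3})(Ω₁) = (0.283325, -0.202559) ; Y_{7,-3}(Ω₂) = (-0.061502, -0.129589) ; Δ = (-0.043674, -0.024258)
  [-2]  conj(Y_{7,-2})(Ω₁) = (0.005285, -0.002321) ; Y_{7,-2}(Ω₂) = (0.220754, 0.206391) ; Δ = (0.001646, 0.000578)
  [-1]  conj(Y_{7,-1})(Ω₁) = (-0.326556, 0.068543) ; Y_{7,-1}(Ω₂) = (0.103132, 0.040702) ; Δ = (-0.036468, -0.006222)
  [+0]  conj(Y_{7,0})(Ω₁) = (-0.047304, -0.000000) ; Y_{7,0}(Ω₂) = (-0.301654, 0.000000) ; Δ = (0.014269, 0.000000)
  [+1]  conj(Y_{7,1})(Ω₁) = (0.326556, 0.068543) ; Y_{7,1}(Ω₂) = (-0.103132, 0.040702) ; Δ = (-0.036468, 0.006222)
  [+2]  conj(Y_{7,2})(Ω₁) = (0.005285, 0.002321) ; Y_{7,2}(Ω₂) = (0.220754, -0.206391) ; Δ = (0.001646, -0.000578)
  [+3]  conj(Y_{7,3})(Ω₁) = (-0.283325, -0.202559) ; Y_{7,3}(Ω₂) = (0.061502, -0.129589) ; Δ = (-0.043674, 0.024258)
  [+4]  conj(Y_{7,4})(Ω₁) = (0.095364, 0.103766) ; Y_{7,4}(Ω₂) = (-0.020202, 0.300057) ; Δ = (-0.033062, 0.026518)
  [+5]  conj(Y_{7,5})(Ω₁) = (0.151924, 0.255567) ; Y_{7,5}(Ω₂) = (0.068283, 0.214149) ; Δ = (-0.044356, 0.049985)
  [+6]  conj(Y_{7,6})(Ω₁) = (-0.141719, -0.414505) ; Y_{7,6}(Ω₂) = (-0.177755, -0.217775) ; Δ = (-0.065078, 0.104543)
  [+7]  conj(Y_{7,7})(Ω₁) = (0.030654, 0.248884) ; Y_{7,7}(Ω₂) = (-0.397140, -0.222323) ; Δ = (0.043159, -0.105657)
Accumulated sum (-0.341398, 0.000000); after 4π/(2l+1) scaling, (-0.286009, 0.000000) ⇒ P_7 = -0.286009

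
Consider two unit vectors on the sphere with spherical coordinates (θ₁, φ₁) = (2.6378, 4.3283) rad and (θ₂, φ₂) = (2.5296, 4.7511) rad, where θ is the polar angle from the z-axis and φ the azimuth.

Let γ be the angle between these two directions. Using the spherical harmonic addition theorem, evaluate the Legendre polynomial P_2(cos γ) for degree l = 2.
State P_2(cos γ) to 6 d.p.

Term-by-term m-sum for l=2 (normalisation 4π/5 = 2.513274):
  m=-2: -0.064741+0.062549i × -0.127108+0.009861i = +0.007612-0.008589i  (running Σ = +0.007612-0.008589i)
  m=-1: +0.122386+0.302815i × -0.014059-0.363004i = +0.108202-0.048684i  (running Σ = +0.115815-0.057273i)
  m=0: +0.410279-0.000000i × +0.318498+0.000000i = +0.130673+0.000000i  (running Σ = +0.246488-0.057273i)
  m=1: -0.122386+0.302815i × +0.014059-0.363004i = +0.108202+0.048684i  (running Σ = +0.354690-0.008589i)
  m=2: -0.064741-0.062549i × -0.127108-0.009861i = +0.007612+0.008589i  (running Σ = +0.362303-0.000000i)
Accumulated sum +0.362303-0.000000i; after 4π/(2l+1) scaling, +0.910566-0.000000i ⇒ P_2 = 0.910566

0.910566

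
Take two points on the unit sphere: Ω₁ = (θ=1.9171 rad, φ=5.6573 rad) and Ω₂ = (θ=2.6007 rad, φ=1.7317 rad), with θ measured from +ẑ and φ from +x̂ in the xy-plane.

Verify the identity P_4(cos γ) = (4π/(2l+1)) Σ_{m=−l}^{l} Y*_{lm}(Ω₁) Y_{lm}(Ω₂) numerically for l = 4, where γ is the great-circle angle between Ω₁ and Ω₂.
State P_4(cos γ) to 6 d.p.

0.364899

Summing Y*_{l m}(θ₁,φ₁)·Y_{l m}(θ₂,φ₂) over m ∈ [−4, 4]; prefactor 4π/(2·4+1) = 1.396263:
  [-4]  conj(Y_{4,-4})(Ω₁) = -0.278280-0.206350i ; Y_{4,-4}(Ω₂) = +0.024883-0.018666i ; Δ = -0.010776+0.000060i
  [-3]  conj(Y_{4,-3})(Ω₁) = +0.106806+0.337068i ; Y_{4,-3}(Ω₂) = -0.067992-0.129741i ; Δ = +0.036469-0.036775i
  [-2]  conj(Y_{4,-2})(Ω₁) = -0.017967+0.054395i ; Y_{4,-2}(Ω₂) = -0.348676+0.116247i ; Δ = -0.000059-0.021055i
  [-1]  conj(Y_{4,-1})(Ω₁) = +0.268518-0.194093i ; Y_{4,-1}(Ω₂) = +0.071732+0.441955i ; Δ = +0.105042+0.104750i
  [+0]  conj(Y_{4,0})(Ω₁) = +0.000879-0.000000i ; Y_{4,0}(Ω₂) = -0.015315+0.000000i ; Δ = -0.000013+0.000000i
  [+1]  conj(Y_{4,1})(Ω₁) = -0.268518-0.194093i ; Y_{4,1}(Ω₂) = -0.071732+0.441955i ; Δ = +0.105042-0.104750i
  [+2]  conj(Y_{4,2})(Ω₁) = -0.017967-0.054395i ; Y_{4,2}(Ω₂) = -0.348676-0.116247i ; Δ = -0.000059+0.021055i
  [+3]  conj(Y_{4,3})(Ω₁) = -0.106806+0.337068i ; Y_{4,3}(Ω₂) = +0.067992-0.129741i ; Δ = +0.036469+0.036775i
  [+4]  conj(Y_{4,4})(Ω₁) = -0.278280+0.206350i ; Y_{4,4}(Ω₂) = +0.024883+0.018666i ; Δ = -0.010776-0.000060i
Accumulated sum +0.261340-0.000000i; after 4π/(2l+1) scaling, +0.364899-0.000000i ⇒ P_4 = 0.364899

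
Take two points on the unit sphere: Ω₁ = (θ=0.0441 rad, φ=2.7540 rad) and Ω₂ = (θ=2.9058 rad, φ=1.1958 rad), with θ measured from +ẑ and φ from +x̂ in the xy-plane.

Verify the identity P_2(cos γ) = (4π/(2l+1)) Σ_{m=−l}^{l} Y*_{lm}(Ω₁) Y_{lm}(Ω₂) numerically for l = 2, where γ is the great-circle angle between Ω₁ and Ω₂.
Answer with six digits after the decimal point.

0.915003

Addition theorem: P_2(cos γ) = (4π/5) Σ_m Y*_{lm}(Ω₁) Y_{lm}(Ω₂), m = −2…2:
  m=-2: Y*=(0.000536, -0.000525)  Y=(-0.015425, -0.014370)  product (-0.000016, 0.000000)
  m=-1: Y*=(-0.031501, 0.012860)  Y=(-0.064274, 0.163289)  product (-0.000075, -0.005970)
  m=+0: Y*=(0.628944, -0.000000)  Y=(0.579145, 0.000000)  product (0.364250, 0.000000)
  m=+1: Y*=(0.031501, 0.012860)  Y=(0.064274, 0.163289)  product (-0.000075, 0.005970)
  m=+2: Y*=(0.000536, 0.000525)  Y=(-0.015425, 0.014370)  product (-0.000016, -0.000000)
Total Σ_m = (0.364068, 0.000000). Multiply by 2.513274: (0.915003, 0.000000). P_2(cos γ) = 0.915003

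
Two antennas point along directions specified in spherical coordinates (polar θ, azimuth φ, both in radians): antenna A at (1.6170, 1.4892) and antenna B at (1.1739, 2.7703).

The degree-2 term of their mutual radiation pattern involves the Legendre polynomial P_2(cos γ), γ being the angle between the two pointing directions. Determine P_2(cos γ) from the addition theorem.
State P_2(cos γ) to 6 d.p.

Term-by-term m-sum for l=2 (normalisation 4π/5 = 2.513274):
  term(m=-2) = -0.105973-0.069338i   from Y*(Ω₁)=-0.380329+0.062624i, Y(Ω₂)=+0.242054+0.222167i
  term(m=-1) = -0.002804+0.009408i   from Y*(Ω₁)=-0.002905-0.035525i, Y(Ω₂)=-0.256653-0.099928i
  term(m=+0) = +0.054529+0.000000i   from Y*(Ω₁)=-0.313373-0.000000i, Y(Ω₂)=-0.174008+0.000000i
  term(m=+1) = -0.002804-0.009408i   from Y*(Ω₁)=+0.002905-0.035525i, Y(Ω₂)=+0.256653-0.099928i
  term(m=+2) = -0.105973+0.069338i   from Y*(Ω₁)=-0.380329-0.062624i, Y(Ω₂)=+0.242054-0.222167i
Σ over m = -0.163025+0.000000i; ×(4π/5) → -0.409727+0.000000i. Real part: -0.409727

-0.409727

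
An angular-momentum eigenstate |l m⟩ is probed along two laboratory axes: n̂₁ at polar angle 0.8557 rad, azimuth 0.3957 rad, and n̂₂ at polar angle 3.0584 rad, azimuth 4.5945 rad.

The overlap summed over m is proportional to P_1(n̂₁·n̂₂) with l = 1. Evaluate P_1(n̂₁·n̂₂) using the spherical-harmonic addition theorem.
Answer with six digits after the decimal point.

-0.684247

Addition theorem: P_1(cos γ) = (4π/3) Σ_m Y*_{lm}(Ω₁) Y_{lm}(Ω₂), m = −1…1:
  m=-1: +0.240701+0.100549i × -0.003377+0.028510i = -0.003679+0.006523i  (running Σ = -0.003679+0.006523i)
  m=0: +0.320372-0.000000i × -0.486913+0.000000i = -0.155993+0.000000i  (running Σ = -0.159673+0.006523i)
  m=1: -0.240701+0.100549i × +0.003377+0.028510i = -0.003679-0.006523i  (running Σ = -0.163352+0.000000i)
Σ over m = -0.163352+0.000000i; ×(4π/3) → -0.684247+0.000000i. Real part: -0.684247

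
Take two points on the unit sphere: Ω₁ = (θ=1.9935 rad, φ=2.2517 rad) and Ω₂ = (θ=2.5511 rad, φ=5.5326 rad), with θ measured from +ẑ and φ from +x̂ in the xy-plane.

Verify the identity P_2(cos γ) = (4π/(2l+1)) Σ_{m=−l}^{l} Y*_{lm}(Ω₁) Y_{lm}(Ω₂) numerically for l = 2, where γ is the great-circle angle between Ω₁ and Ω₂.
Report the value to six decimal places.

Addition theorem: P_2(cos γ) = (4π/5) Σ_m Y*_{lm}(Ω₁) Y_{lm}(Ω₂), m = −2…2:
  m=-2: Y*=(-0.066654, -0.314279)  Y=(0.008330, 0.119452)  product (0.036986, -0.010580)
  m=-1: Y*=(0.181941, -0.224575)  Y=(-0.261287, -0.243700)  product (-0.102268, 0.014340)
  m=+0: Y*=(-0.156163, -0.000000)  Y=(0.337475, 0.000000)  product (-0.052701, -0.000000)
  m=+1: Y*=(-0.181941, -0.224575)  Y=(0.261287, -0.243700)  product (-0.102268, -0.014340)
  m=+2: Y*=(-0.066654, 0.314279)  Y=(0.008330, -0.119452)  product (0.036986, 0.010580)
Σ over m = (-0.183264, 0.000000); ×(4π/5) → (-0.460593, 0.000000). Real part: -0.460593

-0.460593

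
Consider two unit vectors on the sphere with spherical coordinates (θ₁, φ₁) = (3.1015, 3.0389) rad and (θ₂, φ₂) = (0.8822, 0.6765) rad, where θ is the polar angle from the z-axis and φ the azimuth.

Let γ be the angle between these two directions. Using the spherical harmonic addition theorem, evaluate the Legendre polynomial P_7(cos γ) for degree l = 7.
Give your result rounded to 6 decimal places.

-0.260881

Addition theorem: P_7(cos γ) = (4π/15) Σ_m Y*_{lm}(Ω₁) Y_{lm}(Ω₂), m = −7…7:
  m=-7: -0.000000+0.000000i × +0.001891+0.081800i = -0.000000-0.000000i  (running Σ = -0.000000-0.000000i)
  m=-6: -0.000000+0.000000i × -0.153159+0.200060i = +0.000000-0.000000i  (running Σ = +0.000000-0.000000i)
  m=-5: -0.000000+0.000000i × -0.415587+0.102101i = +0.000000-0.000000i  (running Σ = +0.000000-0.000000i)
  m=-4: -0.000017+0.000008i × -0.338044-0.157328i = +0.000007+0.000000i  (running Σ = +0.000007+0.000000i)
  m=-3: -0.000541+0.000172i × +0.007530+0.015249i = -0.000007-0.000007i  (running Σ = +0.000000-0.000007i)
  m=-2: -0.011733+0.002444i × -0.078145+0.353108i = +0.000054-0.004334i  (running Σ = +0.000054-0.004341i)
  m=-1: -0.161227+0.016615i × -0.113570+0.091184i = +0.016795-0.016588i  (running Σ = +0.016850-0.020929i)
  m=0: -1.068098-0.000000i × +0.323100+0.000000i = -0.345103-0.000000i  (running Σ = -0.328253-0.020929i)
  m=1: +0.161227+0.016615i × +0.113570+0.091184i = +0.016795+0.016588i  (running Σ = -0.311458-0.004341i)
  m=2: -0.011733-0.002444i × -0.078145-0.353108i = +0.000054+0.004334i  (running Σ = -0.311404-0.000007i)
  m=3: +0.000541+0.000172i × -0.007530+0.015249i = -0.000007+0.000007i  (running Σ = -0.311411+0.000000i)
  m=4: -0.000017-0.000008i × -0.338044+0.157328i = +0.000007-0.000000i  (running Σ = -0.311404-0.000000i)
  m=5: +0.000000+0.000000i × +0.415587+0.102101i = +0.000000+0.000000i  (running Σ = -0.311403-0.000000i)
  m=6: -0.000000-0.000000i × -0.153159-0.200060i = +0.000000+0.000000i  (running Σ = -0.311403-0.000000i)
  m=7: +0.000000+0.000000i × -0.001891+0.081800i = -0.000000+0.000000i  (running Σ = -0.311403-0.000000i)
Σ over m = -0.311403-0.000000i; ×(4π/15) → -0.260881-0.000000i. Real part: -0.260881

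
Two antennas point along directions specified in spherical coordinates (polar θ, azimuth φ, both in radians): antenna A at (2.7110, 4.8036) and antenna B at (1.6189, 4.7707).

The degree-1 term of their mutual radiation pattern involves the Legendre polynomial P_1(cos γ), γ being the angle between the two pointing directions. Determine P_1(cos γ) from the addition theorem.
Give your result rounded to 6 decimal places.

Summing Y*_{l m}(θ₁,φ₁)·Y_{l m}(θ₂,φ₂) over m ∈ [−1, 1]; prefactor 4π/(2·1+1) = 4.188790:
  m=-1: Y*=0.01314 - 0.14361j  Y=0.02011 + 0.34451j  product 0.04974 + 0.00164j
  m=+0: Y*=-0.44400 + 0.00000j  Y=-0.02349 + 0.00000j  product 0.01043 + 0.00000j
  m=+1: Y*=-0.01314 - 0.14361j  Y=-0.02011 + 0.34451j  product 0.04974 - 0.00164j
Σ over m = 0.10991 + 0.00000j; ×(4π/3) → 0.46040 + 0.00000j. Real part: 0.460397

0.460397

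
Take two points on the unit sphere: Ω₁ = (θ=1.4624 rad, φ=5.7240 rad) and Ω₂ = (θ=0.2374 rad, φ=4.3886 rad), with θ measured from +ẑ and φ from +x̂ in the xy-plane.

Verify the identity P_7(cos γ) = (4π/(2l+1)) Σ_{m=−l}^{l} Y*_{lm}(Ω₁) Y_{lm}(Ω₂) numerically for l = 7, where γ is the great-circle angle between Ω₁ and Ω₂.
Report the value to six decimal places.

Term-by-term m-sum for l=7 (normalisation 4π/15 = 0.837758):
  term(m=-7) = (-0.000010, 0.000001)   from Y*(Ω₁)=(-0.343588, 0.334974), Y(Ω₂)=(0.000015, 0.000013)
  term(m=-6) = (-0.000009, 0.000059)   from Y*(Ω₁)=(-0.190949, 0.041402), Y(Ω₂)=(0.000112, -0.000287)
  term(m=-5) = (-0.000831, -0.000345)   from Y*(Ω₁)=(0.284210, 0.102351), Y(Ω₂)=(-0.002974, -0.000143)
  term(m=-4) = (-0.002632, 0.003616)   from Y*(Ω₁)=(0.136432, 0.173650), Y(Ω₂)=(0.005511, 0.019486)
  term(m=-3) = (-0.015572, -0.018257)   from Y*(Ω₁)=(-0.026027, -0.242865), Y(Ω₂)=(0.081114, -0.055425)
  term(m=-2) = (-0.066642, 0.033919)   from Y*(Ω₁)=(0.100420, -0.206604), Y(Ω₂)=(-0.259619, -0.196373)
  term(m=-1) = (-0.032937, -0.137327)   from Y*(Ω₁)=(-0.187702, 0.117467), Y(Ω₂)=(-0.202916, 0.604636)
  term(m=+0) = (-0.089281, -0.000000)   from Y*(Ω₁)=(-0.232016, -0.000000), Y(Ω₂)=(0.384804, 0.000000)
  term(m=+1) = (-0.032937, 0.137327)   from Y*(Ω₁)=(0.187702, 0.117467), Y(Ω₂)=(0.202916, 0.604636)
  term(m=+2) = (-0.066642, -0.033919)   from Y*(Ω₁)=(0.100420, 0.206604), Y(Ω₂)=(-0.259619, 0.196373)
  term(m=+3) = (-0.015572, 0.018257)   from Y*(Ω₁)=(0.026027, -0.242865), Y(Ω₂)=(-0.081114, -0.055425)
  term(m=+4) = (-0.002632, -0.003616)   from Y*(Ω₁)=(0.136432, -0.173650), Y(Ω₂)=(0.005511, -0.019486)
  term(m=+5) = (-0.000831, 0.000345)   from Y*(Ω₁)=(-0.284210, 0.102351), Y(Ω₂)=(0.002974, -0.000143)
  term(m=+6) = (-0.000009, -0.000059)   from Y*(Ω₁)=(-0.190949, -0.041402), Y(Ω₂)=(0.000112, 0.000287)
  term(m=+7) = (-0.000010, -0.000001)   from Y*(Ω₁)=(0.343588, 0.334974), Y(Ω₂)=(-0.000015, 0.000013)
Σ over m = (-0.326546, -0.000000); ×(4π/15) → (-0.273566, -0.000000). Real part: -0.273566

-0.273566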